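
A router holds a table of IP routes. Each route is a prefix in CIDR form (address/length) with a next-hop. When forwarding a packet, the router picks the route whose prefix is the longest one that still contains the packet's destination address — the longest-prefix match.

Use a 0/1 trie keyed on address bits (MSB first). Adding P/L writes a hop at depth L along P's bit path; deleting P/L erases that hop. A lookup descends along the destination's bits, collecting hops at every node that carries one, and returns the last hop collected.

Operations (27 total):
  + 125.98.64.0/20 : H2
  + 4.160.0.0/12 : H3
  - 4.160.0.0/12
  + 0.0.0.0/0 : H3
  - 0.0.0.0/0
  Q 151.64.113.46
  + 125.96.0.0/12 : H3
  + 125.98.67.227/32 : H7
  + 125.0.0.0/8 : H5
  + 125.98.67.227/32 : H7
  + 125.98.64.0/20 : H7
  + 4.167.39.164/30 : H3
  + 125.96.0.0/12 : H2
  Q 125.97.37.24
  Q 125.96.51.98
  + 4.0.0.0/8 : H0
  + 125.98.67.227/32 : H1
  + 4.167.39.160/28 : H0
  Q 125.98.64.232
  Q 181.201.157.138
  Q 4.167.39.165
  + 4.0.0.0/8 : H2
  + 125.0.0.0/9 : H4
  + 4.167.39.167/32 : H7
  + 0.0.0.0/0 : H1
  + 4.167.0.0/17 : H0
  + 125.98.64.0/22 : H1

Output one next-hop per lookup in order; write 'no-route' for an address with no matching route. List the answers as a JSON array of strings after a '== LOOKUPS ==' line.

Apply in order:
  add 125.98.64.0/20 -> H2 at depth 20
  add 4.160.0.0/12 -> H3 at depth 12
  - 4.160.0.0/12 clear@12
  add 0.0.0.0/0 -> H3 at depth 0
  - 0.0.0.0/0 clear@0
  ? 151.64.113.46  path d0:-  best=no-route
  add 125.96.0.0/12 -> H3 at depth 12
  add 125.98.67.227/32 -> H7 at depth 32
  add 125.0.0.0/8 -> H5 at depth 8
  add 125.98.67.227/32 -> H7 at depth 32
  add 125.98.64.0/20 -> H7 at depth 20
  add 4.167.39.164/30 -> H3 at depth 30
  add 125.96.0.0/12 -> H2 at depth 12
  ? 125.97.37.24  path d0:-→d1:-→d2:-→d3:-→d4:-→d5:-→d6:-→d7:-→d8:H5→d9:-→d10:-→d11:-→d12:H2→d13:-→d14:-  best=H2
  ? 125.96.51.98  path d0:-→d1:-→d2:-→d3:-→d4:-→d5:-→d6:-→d7:-→d8:H5→d9:-→d10:-→d11:-→d12:H2→d13:-→d14:-  best=H2
  add 4.0.0.0/8 -> H0 at depth 8
  add 125.98.67.227/32 -> H1 at depth 32
  add 4.167.39.160/28 -> H0 at depth 28
  ? 125.98.64.232  path d0:-→d1:-→d2:-→d3:-→d4:-→d5:-→d6:-→d7:-→d8:H5→d9:-→d10:-→d11:-→d12:H2→d13:-→d14:-→d15:-→d16:-→d17:-→d18:-→d19:-→d20:H7→d21:-→d22:-  best=H7
  ? 181.201.157.138  path d0:-  best=no-route
  ? 4.167.39.165  path d0:-→d1:-→d2:-→d3:-→d4:-→d5:-→d6:-→d7:-→d8:H0→d9:-→d10:-→d11:-→d12:-→d13:-→d14:-→d15:-→d16:-→d17:-→d18:-→d19:-→d20:-→d21:-→d22:-→d23:-→d24:-→d25:-→d26:-→d27:-→d28:H0→d29:-→d30:H3  best=H3
  add 4.0.0.0/8 -> H2 at depth 8
  add 125.0.0.0/9 -> H4 at depth 9
  add 4.167.39.167/32 -> H7 at depth 32
  add 0.0.0.0/0 -> H1 at depth 0
  add 4.167.0.0/17 -> H0 at depth 17
  add 125.98.64.0/22 -> H1 at depth 22

== LOOKUPS ==
["no-route","H2","H2","H7","no-route","H3"]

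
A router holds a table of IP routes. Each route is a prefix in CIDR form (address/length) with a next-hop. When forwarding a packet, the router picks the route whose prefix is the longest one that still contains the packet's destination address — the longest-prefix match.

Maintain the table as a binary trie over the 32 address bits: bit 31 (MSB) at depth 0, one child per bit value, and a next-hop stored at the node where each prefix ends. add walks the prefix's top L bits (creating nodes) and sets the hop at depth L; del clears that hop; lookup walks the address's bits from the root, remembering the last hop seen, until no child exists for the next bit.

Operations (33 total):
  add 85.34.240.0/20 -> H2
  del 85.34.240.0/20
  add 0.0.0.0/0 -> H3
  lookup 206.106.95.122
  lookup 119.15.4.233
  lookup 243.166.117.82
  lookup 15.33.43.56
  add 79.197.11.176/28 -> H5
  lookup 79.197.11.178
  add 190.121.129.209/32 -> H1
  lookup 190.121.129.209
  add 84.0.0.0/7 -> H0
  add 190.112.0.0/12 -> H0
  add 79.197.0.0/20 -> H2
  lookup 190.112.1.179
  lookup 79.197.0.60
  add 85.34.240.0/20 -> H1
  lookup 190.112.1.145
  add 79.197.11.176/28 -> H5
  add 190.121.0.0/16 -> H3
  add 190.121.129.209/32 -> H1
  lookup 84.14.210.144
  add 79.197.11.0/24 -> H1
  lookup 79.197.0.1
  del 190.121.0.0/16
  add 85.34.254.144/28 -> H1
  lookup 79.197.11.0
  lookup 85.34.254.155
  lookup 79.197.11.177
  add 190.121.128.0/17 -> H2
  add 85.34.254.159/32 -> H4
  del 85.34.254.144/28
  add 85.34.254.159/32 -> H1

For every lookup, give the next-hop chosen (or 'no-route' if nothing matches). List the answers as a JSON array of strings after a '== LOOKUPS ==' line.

Process each operation:
  add 85.34.240.0/20 -> H2 at depth 20
  - 85.34.240.0/20 clear@20
  add 0.0.0.0/0 -> H3 at depth 0
  lookup 206.106.95.122: bits ε walk d0:H3 -> H3
  lookup 119.15.4.233: bits 01 walk d0:H3→d1:-→d2:- -> H3
  lookup 243.166.117.82: bits ε walk d0:H3 -> H3
  lookup 15.33.43.56: bits 0 walk d0:H3→d1:- -> H3
  add 79.197.11.176/28 -> H5 at depth 28
  lookup 79.197.11.178: bits 0100111111000101000010111011 walk d0:H3→d1:-→d2:-→d3:-→d4:-→d5:-→d6:-→d7:-→d8:-→d9:-→d10:-→d11:-→d12:-→d13:-→d14:-→d15:-→d16:-→d17:-→d18:-→d19:-→d20:-→d21:-→d22:-→d23:-→d24:-→d25:-→d26:-→d27:-→d28:H5 -> H5
  add 190.121.129.209/32 -> H1 at depth 32
  lookup 190.121.129.209: bits 10111110011110011000000111010001 walk d0:H3→d1:-→d2:-→d3:-→d4:-→d5:-→d6:-→d7:-→d8:-→d9:-→d10:-→d11:-→d12:-→d13:-→d14:-→d15:-→d16:-→d17:-→d18:-→d19:-→d20:-→d21:-→d22:-→d23:-→d24:-→d25:-→d26:-→d27:-→d28:-→d29:-→d30:-→d31:-→d32:H1 -> H1
  add 84.0.0.0/7 -> H0 at depth 7
  add 190.112.0.0/12 -> H0 at depth 12
  add 79.197.0.0/20 -> H2 at depth 20
  lookup 190.112.1.179: bits 101111100111 walk d0:H3→d1:-→d2:-→d3:-→d4:-→d5:-→d6:-→d7:-→d8:-→d9:-→d10:-→d11:-→d12:H0 -> H0
  lookup 79.197.0.60: bits 01001111110001010000 walk d0:H3→d1:-→d2:-→d3:-→d4:-→d5:-→d6:-→d7:-→d8:-→d9:-→d10:-→d11:-→d12:-→d13:-→d14:-→d15:-→d16:-→d17:-→d18:-→d19:-→d20:H2 -> H2
  add 85.34.240.0/20 -> H1 at depth 20
  lookup 190.112.1.145: bits 101111100111 walk d0:H3→d1:-→d2:-→d3:-→d4:-→d5:-→d6:-→d7:-→d8:-→d9:-→d10:-→d11:-→d12:H0 -> H0
  add 79.197.11.176/28 -> H5 at depth 28
  add 190.121.0.0/16 -> H3 at depth 16
  add 190.121.129.209/32 -> H1 at depth 32
  lookup 84.14.210.144: bits 0101010 walk d0:H3→d1:-→d2:-→d3:-→d4:-→d5:-→d6:-→d7:H0 -> H0
  add 79.197.11.0/24 -> H1 at depth 24
  lookup 79.197.0.1: bits 01001111110001010000 walk d0:H3→d1:-→d2:-→d3:-→d4:-→d5:-→d6:-→d7:-→d8:-→d9:-→d10:-→d11:-→d12:-→d13:-→d14:-→d15:-→d16:-→d17:-→d18:-→d19:-→d20:H2 -> H2
  - 190.121.0.0/16 clear@16
  add 85.34.254.144/28 -> H1 at depth 28
  lookup 79.197.11.0: bits 010011111100010100001011 walk d0:H3→d1:-→d2:-→d3:-→d4:-→d5:-→d6:-→d7:-→d8:-→d9:-→d10:-→d11:-→d12:-→d13:-→d14:-→d15:-→d16:-→d17:-→d18:-→d19:-→d20:H2→d21:-→d22:-→d23:-→d24:H1 -> H1
  lookup 85.34.254.155: bits 0101010100100010111111101001 walk d0:H3→d1:-→d2:-→d3:-→d4:-→d5:-→d6:-→d7:H0→d8:-→d9:-→d10:-→d11:-→d12:-→d13:-→d14:-→d15:-→d16:-→d17:-→d18:-→d19:-→d20:H1→d21:-→d22:-→d23:-→d24:-→d25:-→d26:-→d27:-→d28:H1 -> H1
  lookup 79.197.11.177: bits 0100111111000101000010111011 walk d0:H3→d1:-→d2:-→d3:-→d4:-→d5:-→d6:-→d7:-→d8:-→d9:-→d10:-→d11:-→d12:-→d13:-→d14:-→d15:-→d16:-→d17:-→d18:-→d19:-→d20:H2→d21:-→d22:-→d23:-→d24:H1→d25:-→d26:-→d27:-→d28:H5 -> H5
  add 190.121.128.0/17 -> H2 at depth 17
  add 85.34.254.159/32 -> H4 at depth 32
  - 85.34.254.144/28 clear@28
  add 85.34.254.159/32 -> H1 at depth 32

== LOOKUPS ==
["H3","H3","H3","H3","H5","H1","H0","H2","H0","H0","H2","H1","H1","H5"]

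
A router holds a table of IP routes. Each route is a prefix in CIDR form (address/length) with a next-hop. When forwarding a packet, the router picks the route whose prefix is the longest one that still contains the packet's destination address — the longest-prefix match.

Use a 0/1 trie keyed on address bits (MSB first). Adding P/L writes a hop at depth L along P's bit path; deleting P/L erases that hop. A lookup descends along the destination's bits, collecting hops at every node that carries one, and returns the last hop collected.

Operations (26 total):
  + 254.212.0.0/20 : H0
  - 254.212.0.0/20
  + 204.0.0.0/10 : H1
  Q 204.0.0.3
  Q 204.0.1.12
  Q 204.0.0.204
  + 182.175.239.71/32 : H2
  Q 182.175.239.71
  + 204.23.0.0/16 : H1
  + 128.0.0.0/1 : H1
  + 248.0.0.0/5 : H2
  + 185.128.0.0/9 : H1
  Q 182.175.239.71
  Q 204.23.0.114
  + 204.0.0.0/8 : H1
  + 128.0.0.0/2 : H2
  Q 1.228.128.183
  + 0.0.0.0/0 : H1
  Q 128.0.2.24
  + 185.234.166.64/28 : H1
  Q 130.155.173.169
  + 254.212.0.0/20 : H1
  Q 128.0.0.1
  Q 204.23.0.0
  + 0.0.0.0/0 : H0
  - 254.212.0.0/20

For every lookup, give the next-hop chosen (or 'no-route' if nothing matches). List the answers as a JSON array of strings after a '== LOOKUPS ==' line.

Trace:
  + 254.212.0.0/20 (H0) depth=20
  del 254.212.0.0/20 (clear depth 20)
  + 204.0.0.0/10 (H1) depth=10
  ? 204.0.0.3  path d0:-→d1:-→d2:-→d3:-→d4:-→d5:-→d6:-→d7:-→d8:-→d9:-→d10:H1  best=H1
  ? 204.0.1.12  path d0:-→d1:-→d2:-→d3:-→d4:-→d5:-→d6:-→d7:-→d8:-→d9:-→d10:H1  best=H1
  ? 204.0.0.204  path d0:-→d1:-→d2:-→d3:-→d4:-→d5:-→d6:-→d7:-→d8:-→d9:-→d10:H1  best=H1
  + 182.175.239.71/32 (H2) depth=32
  ? 182.175.239.71  path d0:-→d1:-→d2:-→d3:-→d4:-→d5:-→d6:-→d7:-→d8:-→d9:-→d10:-→d11:-→d12:-→d13:-→d14:-→d15:-→d16:-→d17:-→d18:-→d19:-→d20:-→d21:-→d22:-→d23:-→d24:-→d25:-→d26:-→d27:-→d28:-→d29:-→d30:-→d31:-→d32:H2  best=H2
  + 204.23.0.0/16 (H1) depth=16
  + 128.0.0.0/1 (H1) depth=1
  + 248.0.0.0/5 (H2) depth=5
  + 185.128.0.0/9 (H1) depth=9
  ? 182.175.239.71  path d0:-→d1:H1→d2:-→d3:-→d4:-→d5:-→d6:-→d7:-→d8:-→d9:-→d10:-→d11:-→d12:-→d13:-→d14:-→d15:-→d16:-→d17:-→d18:-→d19:-→d20:-→d21:-→d22:-→d23:-→d24:-→d25:-→d26:-→d27:-→d28:-→d29:-→d30:-→d31:-→d32:H2  best=H2
  ? 204.23.0.114  path d0:-→d1:H1→d2:-→d3:-→d4:-→d5:-→d6:-→d7:-→d8:-→d9:-→d10:H1→d11:-→d12:-→d13:-→d14:-→d15:-→d16:H1  best=H1
  + 204.0.0.0/8 (H1) depth=8
  + 128.0.0.0/2 (H2) depth=2
  ? 1.228.128.183  path d0:-  best=no-route
  + 0.0.0.0/0 (H1) depth=0
  ? 128.0.2.24  path d0:H1→d1:H1→d2:H2  best=H2
  + 185.234.166.64/28 (H1) depth=28
  ? 130.155.173.169  path d0:H1→d1:H1→d2:H2  best=H2
  + 254.212.0.0/20 (H1) depth=20
  ? 128.0.0.1  path d0:H1→d1:H1→d2:H2  best=H2
  ? 204.23.0.0  path d0:H1→d1:H1→d2:-→d3:-→d4:-→d5:-→d6:-→d7:-→d8:H1→d9:-→d10:H1→d11:-→d12:-→d13:-→d14:-→d15:-→d16:H1  best=H1
  + 0.0.0.0/0 (H0) depth=0
  del 254.212.0.0/20 (clear depth 20)

== LOOKUPS ==
["H1","H1","H1","H2","H2","H1","no-route","H2","H2","H2","H1"]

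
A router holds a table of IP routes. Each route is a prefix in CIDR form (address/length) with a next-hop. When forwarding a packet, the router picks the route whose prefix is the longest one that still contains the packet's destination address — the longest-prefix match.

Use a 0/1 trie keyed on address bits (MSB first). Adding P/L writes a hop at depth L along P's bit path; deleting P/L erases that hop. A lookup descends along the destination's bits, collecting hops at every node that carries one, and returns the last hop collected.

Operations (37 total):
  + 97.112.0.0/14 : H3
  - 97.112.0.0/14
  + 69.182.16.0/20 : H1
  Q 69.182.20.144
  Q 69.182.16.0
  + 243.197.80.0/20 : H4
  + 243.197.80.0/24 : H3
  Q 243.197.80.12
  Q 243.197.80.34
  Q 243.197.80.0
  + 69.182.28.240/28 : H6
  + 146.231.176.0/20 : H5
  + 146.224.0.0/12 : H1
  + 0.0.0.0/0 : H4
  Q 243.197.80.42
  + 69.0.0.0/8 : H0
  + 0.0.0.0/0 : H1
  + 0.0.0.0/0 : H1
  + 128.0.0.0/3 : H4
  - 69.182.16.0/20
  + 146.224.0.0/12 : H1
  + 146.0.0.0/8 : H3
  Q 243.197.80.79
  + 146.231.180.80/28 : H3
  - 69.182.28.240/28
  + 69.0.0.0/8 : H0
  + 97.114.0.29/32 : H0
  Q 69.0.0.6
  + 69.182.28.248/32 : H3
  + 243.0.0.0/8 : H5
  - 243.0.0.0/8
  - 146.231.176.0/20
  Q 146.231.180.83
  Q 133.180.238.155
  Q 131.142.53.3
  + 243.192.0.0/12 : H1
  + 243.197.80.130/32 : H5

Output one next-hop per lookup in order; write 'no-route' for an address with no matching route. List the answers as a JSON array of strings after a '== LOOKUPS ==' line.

Process each operation:
  + 97.112.0.0/14 (H3) depth=14
  del 97.112.0.0/14 (clear depth 14)
  + 69.182.16.0/20 (H1) depth=20
  Q 69.182.20.144: descend 01000101101101100001 ; hops seen [H1] ; pick H1
  Q 69.182.16.0: descend 01000101101101100001 ; hops seen [H1] ; pick H1
  + 243.197.80.0/20 (H4) depth=20
  + 243.197.80.0/24 (H3) depth=24
  Q 243.197.80.12: descend 111100111100010101010000 ; hops seen [H4,H3] ; pick H3
  Q 243.197.80.34: descend 111100111100010101010000 ; hops seen [H4,H3] ; pick H3
  Q 243.197.80.0: descend 111100111100010101010000 ; hops seen [H4,H3] ; pick H3
  + 69.182.28.240/28 (H6) depth=28
  + 146.231.176.0/20 (H5) depth=20
  + 146.224.0.0/12 (H1) depth=12
  + 0.0.0.0/0 (H4) depth=0
  Q 243.197.80.42: descend 111100111100010101010000 ; hops seen [H4,H4,H3] ; pick H3
  + 69.0.0.0/8 (H0) depth=8
  + 0.0.0.0/0 (H1) depth=0
  + 0.0.0.0/0 (H1) depth=0
  + 128.0.0.0/3 (H4) depth=3
  del 69.182.16.0/20 (clear depth 20)
  + 146.224.0.0/12 (H1) depth=12
  + 146.0.0.0/8 (H3) depth=8
  Q 243.197.80.79: descend 111100111100010101010000 ; hops seen [H1,H4,H3] ; pick H3
  + 146.231.180.80/28 (H3) depth=28
  del 69.182.28.240/28 (clear depth 28)
  + 69.0.0.0/8 (H0) depth=8
  + 97.114.0.29/32 (H0) depth=32
  Q 69.0.0.6: descend 01000101 ; hops seen [H1,H0] ; pick H0
  + 69.182.28.248/32 (H3) depth=32
  + 243.0.0.0/8 (H5) depth=8
  del 243.0.0.0/8 (clear depth 8)
  del 146.231.176.0/20 (clear depth 20)
  Q 146.231.180.83: descend 1001001011100111101101000101 ; hops seen [H1,H4,H3,H1,H3] ; pick H3
  Q 133.180.238.155: descend 100 ; hops seen [H1,H4] ; pick H4
  Q 131.142.53.3: descend 100 ; hops seen [H1,H4] ; pick H4
  + 243.192.0.0/12 (H1) depth=12
  + 243.197.80.130/32 (H5) depth=32

== LOOKUPS ==
["H1","H1","H3","H3","H3","H3","H3","H0","H3","H4","H4"]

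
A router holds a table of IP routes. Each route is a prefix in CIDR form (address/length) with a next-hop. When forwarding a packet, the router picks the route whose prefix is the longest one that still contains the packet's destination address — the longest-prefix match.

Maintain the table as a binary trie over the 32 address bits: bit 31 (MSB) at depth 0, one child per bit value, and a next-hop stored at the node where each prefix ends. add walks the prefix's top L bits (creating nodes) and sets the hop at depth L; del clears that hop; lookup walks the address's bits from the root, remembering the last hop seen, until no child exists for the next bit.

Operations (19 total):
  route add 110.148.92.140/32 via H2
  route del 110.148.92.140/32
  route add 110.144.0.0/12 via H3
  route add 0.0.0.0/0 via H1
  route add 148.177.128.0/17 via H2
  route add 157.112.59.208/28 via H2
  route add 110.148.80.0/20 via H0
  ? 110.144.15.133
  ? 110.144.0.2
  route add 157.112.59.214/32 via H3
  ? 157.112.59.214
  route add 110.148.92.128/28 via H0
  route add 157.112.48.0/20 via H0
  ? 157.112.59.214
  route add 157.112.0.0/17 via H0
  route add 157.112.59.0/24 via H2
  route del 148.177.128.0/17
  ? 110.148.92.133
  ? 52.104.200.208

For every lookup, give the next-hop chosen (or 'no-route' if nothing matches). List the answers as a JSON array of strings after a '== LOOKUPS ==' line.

Trace:
  + 110.148.92.140/32 (H2) depth=32
  - 110.148.92.140/32 clear@32
  + 110.144.0.0/12 (H3) depth=12
  + 0.0.0.0/0 (H1) depth=0
  + 148.177.128.0/17 (H2) depth=17
  + 157.112.59.208/28 (H2) depth=28
  + 110.148.80.0/20 (H0) depth=20
  lookup 110.144.15.133: bits 0110111010010 walk d0:H1→d1:-→d2:-→d3:-→d4:-→d5:-→d6:-→d7:-→d8:-→d9:-→d10:-→d11:-→d12:H3→d13:- -> H3
  lookup 110.144.0.2: bits 0110111010010 walk d0:H1→d1:-→d2:-→d3:-→d4:-→d5:-→d6:-→d7:-→d8:-→d9:-→d10:-→d11:-→d12:H3→d13:- -> H3
  + 157.112.59.214/32 (H3) depth=32
  lookup 157.112.59.214: bits 10011101011100000011101111010110 walk d0:H1→d1:-→d2:-→d3:-→d4:-→d5:-→d6:-→d7:-→d8:-→d9:-→d10:-→d11:-→d12:-→d13:-→d14:-→d15:-→d16:-→d17:-→d18:-→d19:-→d20:-→d21:-→d22:-→d23:-→d24:-→d25:-→d26:-→d27:-→d28:H2→d29:-→d30:-→d31:-→d32:H3 -> H3
  + 110.148.92.128/28 (H0) depth=28
  + 157.112.48.0/20 (H0) depth=20
  lookup 157.112.59.214: bits 10011101011100000011101111010110 walk d0:H1→d1:-→d2:-→d3:-→d4:-→d5:-→d6:-→d7:-→d8:-→d9:-→d10:-→d11:-→d12:-→d13:-→d14:-→d15:-→d16:-→d17:-→d18:-→d19:-→d20:H0→d21:-→d22:-→d23:-→d24:-→d25:-→d26:-→d27:-→d28:H2→d29:-→d30:-→d31:-→d32:H3 -> H3
  + 157.112.0.0/17 (H0) depth=17
  + 157.112.59.0/24 (H2) depth=24
  - 148.177.128.0/17 clear@17
  lookup 110.148.92.133: bits 0110111010010100010111001000 walk d0:H1→d1:-→d2:-→d3:-→d4:-→d5:-→d6:-→d7:-→d8:-→d9:-→d10:-→d11:-→d12:H3→d13:-→d14:-→d15:-→d16:-→d17:-→d18:-→d19:-→d20:H0→d21:-→d22:-→d23:-→d24:-→d25:-→d26:-→d27:-→d28:H0 -> H0
  lookup 52.104.200.208: bits 0 walk d0:H1→d1:- -> H1

== LOOKUPS ==
["H3","H3","H3","H3","H0","H1"]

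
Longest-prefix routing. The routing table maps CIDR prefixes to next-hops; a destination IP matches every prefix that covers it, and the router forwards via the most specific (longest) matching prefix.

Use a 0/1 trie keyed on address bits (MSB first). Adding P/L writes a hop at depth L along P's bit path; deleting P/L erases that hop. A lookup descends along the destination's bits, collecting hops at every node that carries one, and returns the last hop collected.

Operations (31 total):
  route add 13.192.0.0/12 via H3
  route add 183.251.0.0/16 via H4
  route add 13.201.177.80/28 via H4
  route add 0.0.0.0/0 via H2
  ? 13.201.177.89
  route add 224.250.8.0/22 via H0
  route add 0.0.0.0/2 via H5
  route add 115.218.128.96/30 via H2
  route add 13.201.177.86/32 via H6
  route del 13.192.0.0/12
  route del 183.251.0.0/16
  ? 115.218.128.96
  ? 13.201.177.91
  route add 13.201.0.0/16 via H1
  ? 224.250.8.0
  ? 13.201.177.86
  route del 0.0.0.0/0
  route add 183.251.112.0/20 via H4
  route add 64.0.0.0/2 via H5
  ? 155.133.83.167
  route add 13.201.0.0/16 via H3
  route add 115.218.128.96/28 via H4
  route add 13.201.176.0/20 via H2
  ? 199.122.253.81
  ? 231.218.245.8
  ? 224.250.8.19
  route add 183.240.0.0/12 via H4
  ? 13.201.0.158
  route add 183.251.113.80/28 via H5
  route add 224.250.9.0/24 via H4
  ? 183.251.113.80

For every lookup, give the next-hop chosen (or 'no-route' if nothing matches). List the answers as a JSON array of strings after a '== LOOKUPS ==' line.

Process each operation:
  + 13.192.0.0/12 (H3) depth=12
  + 183.251.0.0/16 (H4) depth=16
  + 13.201.177.80/28 (H4) depth=28
  + 0.0.0.0/0 (H2) depth=0
  Q 13.201.177.89: descend 0000110111001001101100010101 ; hops seen [H2,H3,H4] ; pick H4
  + 224.250.8.0/22 (H0) depth=22
  + 0.0.0.0/2 (H5) depth=2
  + 115.218.128.96/30 (H2) depth=30
  + 13.201.177.86/32 (H6) depth=32
  del 13.192.0.0/12 (clear depth 12)
  del 183.251.0.0/16 (clear depth 16)
  Q 115.218.128.96: descend 011100111101101010000000011000 ; hops seen [H2,H2] ; pick H2
  Q 13.201.177.91: descend 0000110111001001101100010101 ; hops seen [H2,H5,H4] ; pick H4
  + 13.201.0.0/16 (H1) depth=16
  Q 224.250.8.0: descend 1110000011111010000010 ; hops seen [H2,H0] ; pick H0
  Q 13.201.177.86: descend 00001101110010011011000101010110 ; hops seen [H2,H5,H1,H4,H6] ; pick H6
  del 0.0.0.0/0 (clear depth 0)
  + 183.251.112.0/20 (H4) depth=20
  + 64.0.0.0/2 (H5) depth=2
  Q 155.133.83.167: descend 10 ; hops seen [∅] ; pick no-route
  + 13.201.0.0/16 (H3) depth=16
  + 115.218.128.96/28 (H4) depth=28
  + 13.201.176.0/20 (H2) depth=20
  Q 199.122.253.81: descend 11 ; hops seen [∅] ; pick no-route
  Q 231.218.245.8: descend 11100 ; hops seen [∅] ; pick no-route
  Q 224.250.8.19: descend 1110000011111010000010 ; hops seen [H0] ; pick H0
  + 183.240.0.0/12 (H4) depth=12
  Q 13.201.0.158: descend 0000110111001001 ; hops seen [H5,H3] ; pick H3
  + 183.251.113.80/28 (H5) depth=28
  + 224.250.9.0/24 (H4) depth=24
  Q 183.251.113.80: descend 1011011111111011011100010101 ; hops seen [H4,H4,H5] ; pick H5

== LOOKUPS ==
["H4","H2","H4","H0","H6","no-route","no-route","no-route","H0","H3","H5"]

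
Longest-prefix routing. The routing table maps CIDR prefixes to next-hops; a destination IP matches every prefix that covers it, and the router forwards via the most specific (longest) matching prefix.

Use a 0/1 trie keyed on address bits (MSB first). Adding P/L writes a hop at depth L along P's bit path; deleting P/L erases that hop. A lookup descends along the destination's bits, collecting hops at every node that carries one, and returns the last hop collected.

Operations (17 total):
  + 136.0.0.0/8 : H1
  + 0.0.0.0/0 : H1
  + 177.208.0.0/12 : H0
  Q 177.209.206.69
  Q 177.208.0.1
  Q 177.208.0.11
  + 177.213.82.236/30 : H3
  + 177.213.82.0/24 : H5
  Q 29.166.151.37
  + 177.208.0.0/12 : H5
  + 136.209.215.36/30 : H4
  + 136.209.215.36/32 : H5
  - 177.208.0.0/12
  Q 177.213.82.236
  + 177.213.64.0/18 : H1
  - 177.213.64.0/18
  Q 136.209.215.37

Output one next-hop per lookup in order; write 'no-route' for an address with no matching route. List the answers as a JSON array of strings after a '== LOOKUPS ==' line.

Process each operation:
  add 136.0.0.0/8 -> H1 at depth 8
  add 0.0.0.0/0 -> H1 at depth 0
  add 177.208.0.0/12 -> H0 at depth 12
  Q 177.209.206.69: descend 101100011101 ; hops seen [H1,H0] ; pick H0
  Q 177.208.0.1: descend 101100011101 ; hops seen [H1,H0] ; pick H0
  Q 177.208.0.11: descend 101100011101 ; hops seen [H1,H0] ; pick H0
  add 177.213.82.236/30 -> H3 at depth 30
  add 177.213.82.0/24 -> H5 at depth 24
  Q 29.166.151.37: descend ε ; hops seen [H1] ; pick H1
  add 177.208.0.0/12 -> H5 at depth 12
  add 136.209.215.36/30 -> H4 at depth 30
  add 136.209.215.36/32 -> H5 at depth 32
  - 177.208.0.0/12 clear@12
  Q 177.213.82.236: descend 101100011101010101010010111011 ; hops seen [H1,H5,H3] ; pick H3
  add 177.213.64.0/18 -> H1 at depth 18
  - 177.213.64.0/18 clear@18
  Q 136.209.215.37: descend 1000100011010001110101110010010 ; hops seen [H1,H1,H4] ; pick H4

== LOOKUPS ==
["H0","H0","H0","H1","H3","H4"]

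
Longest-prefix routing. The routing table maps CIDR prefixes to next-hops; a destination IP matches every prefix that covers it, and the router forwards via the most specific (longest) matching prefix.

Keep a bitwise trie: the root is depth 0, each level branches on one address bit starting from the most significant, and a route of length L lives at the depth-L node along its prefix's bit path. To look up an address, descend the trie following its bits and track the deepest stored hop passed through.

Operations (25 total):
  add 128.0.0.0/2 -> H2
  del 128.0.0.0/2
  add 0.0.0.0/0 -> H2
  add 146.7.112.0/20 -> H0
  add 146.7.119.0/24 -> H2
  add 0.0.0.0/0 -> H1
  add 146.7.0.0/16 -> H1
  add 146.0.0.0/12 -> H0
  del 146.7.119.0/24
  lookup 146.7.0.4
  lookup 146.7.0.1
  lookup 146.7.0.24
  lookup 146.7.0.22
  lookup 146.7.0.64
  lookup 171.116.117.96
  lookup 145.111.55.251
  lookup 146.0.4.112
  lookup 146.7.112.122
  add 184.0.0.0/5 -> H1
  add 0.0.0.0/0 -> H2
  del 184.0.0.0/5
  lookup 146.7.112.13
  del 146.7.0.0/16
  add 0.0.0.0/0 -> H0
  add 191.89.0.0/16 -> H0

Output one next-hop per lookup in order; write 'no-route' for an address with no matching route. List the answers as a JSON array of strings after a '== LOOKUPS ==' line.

Trace:
  + 128.0.0.0/2 (H2) depth=2
  - 128.0.0.0/2 clear@2
  + 0.0.0.0/0 (H2) depth=0
  + 146.7.112.0/20 (H0) depth=20
  + 146.7.119.0/24 (H2) depth=24
  + 0.0.0.0/0 (H1) depth=0
  + 146.7.0.0/16 (H1) depth=16
  + 146.0.0.0/12 (H0) depth=12
  - 146.7.119.0/24 clear@24
  ? 146.7.0.4  path d0:H1→d1:-→d2:-→d3:-→d4:-→d5:-→d6:-→d7:-→d8:-→d9:-→d10:-→d11:-→d12:H0→d13:-→d14:-→d15:-→d16:H1→d17:-  best=H1
  ? 146.7.0.1  path d0:H1→d1:-→d2:-→d3:-→d4:-→d5:-→d6:-→d7:-→d8:-→d9:-→d10:-→d11:-→d12:H0→d13:-→d14:-→d15:-→d16:H1→d17:-  best=H1
  ? 146.7.0.24  path d0:H1→d1:-→d2:-→d3:-→d4:-→d5:-→d6:-→d7:-→d8:-→d9:-→d10:-→d11:-→d12:H0→d13:-→d14:-→d15:-→d16:H1→d17:-  best=H1
  ? 146.7.0.22  path d0:H1→d1:-→d2:-→d3:-→d4:-→d5:-→d6:-→d7:-→d8:-→d9:-→d10:-→d11:-→d12:H0→d13:-→d14:-→d15:-→d16:H1→d17:-  best=H1
  ? 146.7.0.64  path d0:H1→d1:-→d2:-→d3:-→d4:-→d5:-→d6:-→d7:-→d8:-→d9:-→d10:-→d11:-→d12:H0→d13:-→d14:-→d15:-→d16:H1→d17:-  best=H1
  ? 171.116.117.96  path d0:H1→d1:-→d2:-  best=H1
  ? 145.111.55.251  path d0:H1→d1:-→d2:-→d3:-→d4:-→d5:-→d6:-  best=H1
  ? 146.0.4.112  path d0:H1→d1:-→d2:-→d3:-→d4:-→d5:-→d6:-→d7:-→d8:-→d9:-→d10:-→d11:-→d12:H0→d13:-  best=H0
  ? 146.7.112.122  path d0:H1→d1:-→d2:-→d3:-→d4:-→d5:-→d6:-→d7:-→d8:-→d9:-→d10:-→d11:-→d12:H0→d13:-→d14:-→d15:-→d16:H1→d17:-→d18:-→d19:-→d20:H0→d21:-  best=H0
  + 184.0.0.0/5 (H1) depth=5
  + 0.0.0.0/0 (H2) depth=0
  - 184.0.0.0/5 clear@5
  ? 146.7.112.13  path d0:H2→d1:-→d2:-→d3:-→d4:-→d5:-→d6:-→d7:-→d8:-→d9:-→d10:-→d11:-→d12:H0→d13:-→d14:-→d15:-→d16:H1→d17:-→d18:-→d19:-→d20:H0→d21:-  best=H0
  - 146.7.0.0/16 clear@16
  + 0.0.0.0/0 (H0) depth=0
  + 191.89.0.0/16 (H0) depth=16

== LOOKUPS ==
["H1","H1","H1","H1","H1","H1","H1","H0","H0","H0"]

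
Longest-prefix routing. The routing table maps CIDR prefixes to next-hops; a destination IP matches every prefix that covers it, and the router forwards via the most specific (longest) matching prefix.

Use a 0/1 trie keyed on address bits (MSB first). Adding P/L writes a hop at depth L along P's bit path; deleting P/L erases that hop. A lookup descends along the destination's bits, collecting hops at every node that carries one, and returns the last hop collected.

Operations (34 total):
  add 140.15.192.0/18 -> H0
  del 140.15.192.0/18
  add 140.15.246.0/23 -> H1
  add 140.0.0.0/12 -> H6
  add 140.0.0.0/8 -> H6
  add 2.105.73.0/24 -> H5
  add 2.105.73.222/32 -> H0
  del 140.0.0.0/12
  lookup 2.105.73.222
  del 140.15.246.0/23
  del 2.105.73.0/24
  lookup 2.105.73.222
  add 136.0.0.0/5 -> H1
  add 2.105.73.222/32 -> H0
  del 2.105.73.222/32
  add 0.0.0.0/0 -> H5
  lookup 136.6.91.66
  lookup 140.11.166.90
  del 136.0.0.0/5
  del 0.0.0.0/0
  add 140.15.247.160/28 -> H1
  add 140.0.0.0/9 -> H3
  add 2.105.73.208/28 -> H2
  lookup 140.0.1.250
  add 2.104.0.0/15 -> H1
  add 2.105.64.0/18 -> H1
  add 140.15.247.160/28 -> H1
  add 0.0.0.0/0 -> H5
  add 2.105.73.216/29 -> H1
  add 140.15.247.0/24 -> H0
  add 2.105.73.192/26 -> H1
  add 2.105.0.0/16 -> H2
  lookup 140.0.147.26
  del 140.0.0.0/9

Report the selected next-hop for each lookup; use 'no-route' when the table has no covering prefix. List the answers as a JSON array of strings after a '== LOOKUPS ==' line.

Process each operation:
  add 140.15.192.0/18 -> H0 at depth 18
  - 140.15.192.0/18 clear@18
  add 140.15.246.0/23 -> H1 at depth 23
  add 140.0.0.0/12 -> H6 at depth 12
  add 140.0.0.0/8 -> H6 at depth 8
  add 2.105.73.0/24 -> H5 at depth 24
  add 2.105.73.222/32 -> H0 at depth 32
  - 140.0.0.0/12 clear@12
  Q 2.105.73.222: descend 00000010011010010100100111011110 ; hops seen [H5,H0] ; pick H0
  - 140.15.246.0/23 clear@23
  - 2.105.73.0/24 clear@24
  Q 2.105.73.222: descend 00000010011010010100100111011110 ; hops seen [H0] ; pick H0
  add 136.0.0.0/5 -> H1 at depth 5
  add 2.105.73.222/32 -> H0 at depth 32
  - 2.105.73.222/32 clear@32
  add 0.0.0.0/0 -> H5 at depth 0
  Q 136.6.91.66: descend 10001 ; hops seen [H5,H1] ; pick H1
  Q 140.11.166.90: descend 1000110000001 ; hops seen [H5,H1,H6] ; pick H6
  - 136.0.0.0/5 clear@5
  - 0.0.0.0/0 clear@0
  add 140.15.247.160/28 -> H1 at depth 28
  add 140.0.0.0/9 -> H3 at depth 9
  add 2.105.73.208/28 -> H2 at depth 28
  Q 140.0.1.250: descend 100011000000 ; hops seen [H6,H3] ; pick H3
  add 2.104.0.0/15 -> H1 at depth 15
  add 2.105.64.0/18 -> H1 at depth 18
  add 140.15.247.160/28 -> H1 at depth 28
  add 0.0.0.0/0 -> H5 at depth 0
  add 2.105.73.216/29 -> H1 at depth 29
  add 140.15.247.0/24 -> H0 at depth 24
  add 2.105.73.192/26 -> H1 at depth 26
  add 2.105.0.0/16 -> H2 at depth 16
  Q 140.0.147.26: descend 100011000000 ; hops seen [H5,H6,H3] ; pick H3
  - 140.0.0.0/9 clear@9

== LOOKUPS ==
["H0","H0","H1","H6","H3","H3"]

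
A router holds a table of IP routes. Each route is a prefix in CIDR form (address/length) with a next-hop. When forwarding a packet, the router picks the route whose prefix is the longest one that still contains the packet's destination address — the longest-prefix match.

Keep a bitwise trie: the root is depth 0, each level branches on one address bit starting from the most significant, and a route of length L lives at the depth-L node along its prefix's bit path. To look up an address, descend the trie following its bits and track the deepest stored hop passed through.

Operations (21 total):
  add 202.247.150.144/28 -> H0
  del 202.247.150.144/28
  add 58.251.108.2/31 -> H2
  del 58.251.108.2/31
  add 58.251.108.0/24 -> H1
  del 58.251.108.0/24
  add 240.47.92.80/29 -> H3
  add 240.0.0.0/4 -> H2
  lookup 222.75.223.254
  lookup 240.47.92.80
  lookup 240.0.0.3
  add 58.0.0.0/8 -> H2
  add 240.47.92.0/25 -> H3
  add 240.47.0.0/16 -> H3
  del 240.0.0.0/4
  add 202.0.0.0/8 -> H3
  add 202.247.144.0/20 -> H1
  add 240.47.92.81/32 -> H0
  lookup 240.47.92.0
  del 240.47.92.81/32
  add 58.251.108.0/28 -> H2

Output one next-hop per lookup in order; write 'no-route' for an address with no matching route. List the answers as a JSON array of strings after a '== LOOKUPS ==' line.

Trace:
  + 202.247.150.144/28 (H0) depth=28
  - 202.247.150.144/28 clear@28
  + 58.251.108.2/31 (H2) depth=31
  - 58.251.108.2/31 clear@31
  + 58.251.108.0/24 (H1) depth=24
  - 58.251.108.0/24 clear@24
  + 240.47.92.80/29 (H3) depth=29
  + 240.0.0.0/4 (H2) depth=4
  ? 222.75.223.254  path d0:-→d1:-→d2:-→d3:-  best=no-route
  ? 240.47.92.80  path d0:-→d1:-→d2:-→d3:-→d4:H2→d5:-→d6:-→d7:-→d8:-→d9:-→d10:-→d11:-→d12:-→d13:-→d14:-→d15:-→d16:-→d17:-→d18:-→d19:-→d20:-→d21:-→d22:-→d23:-→d24:-→d25:-→d26:-→d27:-→d28:-→d29:H3  best=H3
  ? 240.0.0.3  path d0:-→d1:-→d2:-→d3:-→d4:H2→d5:-→d6:-→d7:-→d8:-→d9:-→d10:-  best=H2
  + 58.0.0.0/8 (H2) depth=8
  + 240.47.92.0/25 (H3) depth=25
  + 240.47.0.0/16 (H3) depth=16
  - 240.0.0.0/4 clear@4
  + 202.0.0.0/8 (H3) depth=8
  + 202.247.144.0/20 (H1) depth=20
  + 240.47.92.81/32 (H0) depth=32
  ? 240.47.92.0  path d0:-→d1:-→d2:-→d3:-→d4:-→d5:-→d6:-→d7:-→d8:-→d9:-→d10:-→d11:-→d12:-→d13:-→d14:-→d15:-→d16:H3→d17:-→d18:-→d19:-→d20:-→d21:-→d22:-→d23:-→d24:-→d25:H3  best=H3
  - 240.47.92.81/32 clear@32
  + 58.251.108.0/28 (H2) depth=28

== LOOKUPS ==
["no-route","H3","H2","H3"]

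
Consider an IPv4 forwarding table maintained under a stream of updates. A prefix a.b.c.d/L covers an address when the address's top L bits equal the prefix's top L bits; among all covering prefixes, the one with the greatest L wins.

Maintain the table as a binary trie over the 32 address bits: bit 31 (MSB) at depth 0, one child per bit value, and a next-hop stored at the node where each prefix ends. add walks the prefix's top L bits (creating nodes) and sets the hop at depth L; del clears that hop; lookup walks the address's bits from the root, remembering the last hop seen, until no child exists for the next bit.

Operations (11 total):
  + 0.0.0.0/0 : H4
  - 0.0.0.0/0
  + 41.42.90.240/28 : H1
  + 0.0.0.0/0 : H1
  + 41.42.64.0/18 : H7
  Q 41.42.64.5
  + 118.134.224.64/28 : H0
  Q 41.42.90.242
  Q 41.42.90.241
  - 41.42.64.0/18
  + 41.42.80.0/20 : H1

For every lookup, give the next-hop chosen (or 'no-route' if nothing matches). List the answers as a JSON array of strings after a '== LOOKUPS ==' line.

Apply in order:
  + 0.0.0.0/0 (H4) depth=0
  - 0.0.0.0/0 clear@0
  + 41.42.90.240/28 (H1) depth=28
  + 0.0.0.0/0 (H1) depth=0
  + 41.42.64.0/18 (H7) depth=18
  Q 41.42.64.5: descend 0010100100101010010 ; hops seen [H1,H7] ; pick H7
  + 118.134.224.64/28 (H0) depth=28
  Q 41.42.90.242: descend 0010100100101010010110101111 ; hops seen [H1,H7,H1] ; pick H1
  Q 41.42.90.241: descend 0010100100101010010110101111 ; hops seen [H1,H7,H1] ; pick H1
  - 41.42.64.0/18 clear@18
  + 41.42.80.0/20 (H1) depth=20

== LOOKUPS ==
["H7","H1","H1"]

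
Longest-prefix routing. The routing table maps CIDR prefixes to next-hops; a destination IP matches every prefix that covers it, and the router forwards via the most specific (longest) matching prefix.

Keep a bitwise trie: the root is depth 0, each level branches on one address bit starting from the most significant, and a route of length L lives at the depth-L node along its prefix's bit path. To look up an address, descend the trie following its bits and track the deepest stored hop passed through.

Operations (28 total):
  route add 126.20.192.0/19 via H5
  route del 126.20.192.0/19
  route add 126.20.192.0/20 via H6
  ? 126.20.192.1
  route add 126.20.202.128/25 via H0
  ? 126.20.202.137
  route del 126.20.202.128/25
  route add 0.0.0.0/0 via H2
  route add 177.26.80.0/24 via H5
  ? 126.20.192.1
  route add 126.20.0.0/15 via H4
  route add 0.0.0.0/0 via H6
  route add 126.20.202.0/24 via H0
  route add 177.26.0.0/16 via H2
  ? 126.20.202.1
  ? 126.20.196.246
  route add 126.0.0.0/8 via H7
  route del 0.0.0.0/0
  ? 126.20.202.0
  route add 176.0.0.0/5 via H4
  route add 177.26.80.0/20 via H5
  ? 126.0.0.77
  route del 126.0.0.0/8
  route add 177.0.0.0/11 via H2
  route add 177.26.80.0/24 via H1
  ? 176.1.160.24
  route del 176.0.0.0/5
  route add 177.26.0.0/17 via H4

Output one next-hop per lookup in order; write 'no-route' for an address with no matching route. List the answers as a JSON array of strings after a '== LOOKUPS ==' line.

Trace:
  add 126.20.192.0/19 -> H5 at depth 19
  del 126.20.192.0/19 (clear depth 19)
  add 126.20.192.0/20 -> H6 at depth 20
  lookup 126.20.192.1: bits 01111110000101001100 walk d0:-→d1:-→d2:-→d3:-→d4:-→d5:-→d6:-→d7:-→d8:-→d9:-→d10:-→d11:-→d12:-→d13:-→d14:-→d15:-→d16:-→d17:-→d18:-→d19:-→d20:H6 -> H6
  add 126.20.202.128/25 -> H0 at depth 25
  lookup 126.20.202.137: bits 0111111000010100110010101 walk d0:-→d1:-→d2:-→d3:-→d4:-→d5:-→d6:-→d7:-→d8:-→d9:-→d10:-→d11:-→d12:-→d13:-→d14:-→d15:-→d16:-→d17:-→d18:-→d19:-→d20:H6→d21:-→d22:-→d23:-→d24:-→d25:H0 -> H0
  del 126.20.202.128/25 (clear depth 25)
  add 0.0.0.0/0 -> H2 at depth 0
  add 177.26.80.0/24 -> H5 at depth 24
  lookup 126.20.192.1: bits 01111110000101001100 walk d0:H2→d1:-→d2:-→d3:-→d4:-→d5:-→d6:-→d7:-→d8:-→d9:-→d10:-→d11:-→d12:-→d13:-→d14:-→d15:-→d16:-→d17:-→d18:-→d19:-→d20:H6 -> H6
  add 126.20.0.0/15 -> H4 at depth 15
  add 0.0.0.0/0 -> H6 at depth 0
  add 126.20.202.0/24 -> H0 at depth 24
  add 177.26.0.0/16 -> H2 at depth 16
  lookup 126.20.202.1: bits 011111100001010011001010 walk d0:H6→d1:-→d2:-→d3:-→d4:-→d5:-→d6:-→d7:-→d8:-→d9:-→d10:-→d11:-→d12:-→d13:-→d14:-→d15:H4→d16:-→d17:-→d18:-→d19:-→d20:H6→d21:-→d22:-→d23:-→d24:H0 -> H0
  lookup 126.20.196.246: bits 01111110000101001100 walk d0:H6→d1:-→d2:-→d3:-→d4:-→d5:-→d6:-→d7:-→d8:-→d9:-→d10:-→d11:-→d12:-→d13:-→d14:-→d15:H4→d16:-→d17:-→d18:-→d19:-→d20:H6 -> H6
  add 126.0.0.0/8 -> H7 at depth 8
  del 0.0.0.0/0 (clear depth 0)
  lookup 126.20.202.0: bits 011111100001010011001010 walk d0:-→d1:-→d2:-→d3:-→d4:-→d5:-→d6:-→d7:-→d8:H7→d9:-→d10:-→d11:-→d12:-→d13:-→d14:-→d15:H4→d16:-→d17:-→d18:-→d19:-→d20:H6→d21:-→d22:-→d23:-→d24:H0 -> H0
  add 176.0.0.0/5 -> H4 at depth 5
  add 177.26.80.0/20 -> H5 at depth 20
  lookup 126.0.0.77: bits 01111110000 walk d0:-→d1:-→d2:-→d3:-→d4:-→d5:-→d6:-→d7:-→d8:H7→d9:-→d10:-→d11:- -> H7
  del 126.0.0.0/8 (clear depth 8)
  add 177.0.0.0/11 -> H2 at depth 11
  add 177.26.80.0/24 -> H1 at depth 24
  lookup 176.1.160.24: bits 1011000 walk d0:-→d1:-→d2:-→d3:-→d4:-→d5:H4→d6:-→d7:- -> H4
  del 176.0.0.0/5 (clear depth 5)
  add 177.26.0.0/17 -> H4 at depth 17

== LOOKUPS ==
["H6","H0","H6","H0","H6","H0","H7","H4"]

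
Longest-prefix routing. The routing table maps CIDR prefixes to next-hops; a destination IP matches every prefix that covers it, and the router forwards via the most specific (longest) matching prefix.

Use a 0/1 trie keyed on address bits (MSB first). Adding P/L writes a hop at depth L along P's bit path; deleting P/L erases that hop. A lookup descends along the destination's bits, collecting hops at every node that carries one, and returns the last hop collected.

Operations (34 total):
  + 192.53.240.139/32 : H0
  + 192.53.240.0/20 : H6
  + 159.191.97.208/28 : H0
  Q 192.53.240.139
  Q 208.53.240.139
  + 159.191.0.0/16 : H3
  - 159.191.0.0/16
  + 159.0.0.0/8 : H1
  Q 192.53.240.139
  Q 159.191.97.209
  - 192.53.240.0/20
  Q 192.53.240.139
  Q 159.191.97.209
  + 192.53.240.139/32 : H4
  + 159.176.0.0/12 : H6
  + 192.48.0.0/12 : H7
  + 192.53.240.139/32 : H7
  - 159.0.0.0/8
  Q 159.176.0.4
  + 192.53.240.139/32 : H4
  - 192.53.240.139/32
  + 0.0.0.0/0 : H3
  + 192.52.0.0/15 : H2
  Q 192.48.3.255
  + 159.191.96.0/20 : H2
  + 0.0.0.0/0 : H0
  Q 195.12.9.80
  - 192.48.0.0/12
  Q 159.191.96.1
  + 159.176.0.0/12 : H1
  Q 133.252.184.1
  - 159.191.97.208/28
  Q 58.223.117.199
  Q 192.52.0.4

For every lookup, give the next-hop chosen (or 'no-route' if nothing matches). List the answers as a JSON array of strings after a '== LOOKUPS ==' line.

Process each operation:
  + 192.53.240.139/32 (H0) depth=32
  + 192.53.240.0/20 (H6) depth=20
  + 159.191.97.208/28 (H0) depth=28
  ? 192.53.240.139  path d0:-→d1:-→d2:-→d3:-→d4:-→d5:-→d6:-→d7:-→d8:-→d9:-→d10:-→d11:-→d12:-→d13:-→d14:-→d15:-→d16:-→d17:-→d18:-→d19:-→d20:H6→d21:-→d22:-→d23:-→d24:-→d25:-→d26:-→d27:-→d28:-→d29:-→d30:-→d31:-→d32:H0  best=H0
  ? 208.53.240.139  path d0:-→d1:-→d2:-→d3:-  best=no-route
  + 159.191.0.0/16 (H3) depth=16
  - 159.191.0.0/16 clear@16
  + 159.0.0.0/8 (H1) depth=8
  ? 192.53.240.139  path d0:-→d1:-→d2:-→d3:-→d4:-→d5:-→d6:-→d7:-→d8:-→d9:-→d10:-→d11:-→d12:-→d13:-→d14:-→d15:-→d16:-→d17:-→d18:-→d19:-→d20:H6→d21:-→d22:-→d23:-→d24:-→d25:-→d26:-→d27:-→d28:-→d29:-→d30:-→d31:-→d32:H0  best=H0
  ? 159.191.97.209  path d0:-→d1:-→d2:-→d3:-→d4:-→d5:-→d6:-→d7:-→d8:H1→d9:-→d10:-→d11:-→d12:-→d13:-→d14:-→d15:-→d16:-→d17:-→d18:-→d19:-→d20:-→d21:-→d22:-→d23:-→d24:-→d25:-→d26:-→d27:-→d28:H0  best=H0
  - 192.53.240.0/20 clear@20
  ? 192.53.240.139  path d0:-→d1:-→d2:-→d3:-→d4:-→d5:-→d6:-→d7:-→d8:-→d9:-→d10:-→d11:-→d12:-→d13:-→d14:-→d15:-→d16:-→d17:-→d18:-→d19:-→d20:-→d21:-→d22:-→d23:-→d24:-→d25:-→d26:-→d27:-→d28:-→d29:-→d30:-→d31:-→d32:H0  best=H0
  ? 159.191.97.209  path d0:-→d1:-→d2:-→d3:-→d4:-→d5:-→d6:-→d7:-→d8:H1→d9:-→d10:-→d11:-→d12:-→d13:-→d14:-→d15:-→d16:-→d17:-→d18:-→d19:-→d20:-→d21:-→d22:-→d23:-→d24:-→d25:-→d26:-→d27:-→d28:H0  best=H0
  + 192.53.240.139/32 (H4) depth=32
  + 159.176.0.0/12 (H6) depth=12
  + 192.48.0.0/12 (H7) depth=12
  + 192.53.240.139/32 (H7) depth=32
  - 159.0.0.0/8 clear@8
  ? 159.176.0.4  path d0:-→d1:-→d2:-→d3:-→d4:-→d5:-→d6:-→d7:-→d8:-→d9:-→d10:-→d11:-→d12:H6  best=H6
  + 192.53.240.139/32 (H4) depth=32
  - 192.53.240.139/32 clear@32
  + 0.0.0.0/0 (H3) depth=0
  + 192.52.0.0/15 (H2) depth=15
  ? 192.48.3.255  path d0:H3→d1:-→d2:-→d3:-→d4:-→d5:-→d6:-→d7:-→d8:-→d9:-→d10:-→d11:-→d12:H7→d13:-  best=H7
  + 159.191.96.0/20 (H2) depth=20
  + 0.0.0.0/0 (H0) depth=0
  ? 195.12.9.80  path d0:H0→d1:-→d2:-→d3:-→d4:-→d5:-→d6:-  best=H0
  - 192.48.0.0/12 clear@12
  ? 159.191.96.1  path d0:H0→d1:-→d2:-→d3:-→d4:-→d5:-→d6:-→d7:-→d8:-→d9:-→d10:-→d11:-→d12:H6→d13:-→d14:-→d15:-→d16:-→d17:-→d18:-→d19:-→d20:H2→d21:-→d22:-→d23:-  best=H2
  + 159.176.0.0/12 (H1) depth=12
  ? 133.252.184.1  path d0:H0→d1:-→d2:-→d3:-  best=H0
  - 159.191.97.208/28 clear@28
  ? 58.223.117.199  path d0:H0  best=H0
  ? 192.52.0.4  path d0:H0→d1:-→d2:-→d3:-→d4:-→d5:-→d6:-→d7:-→d8:-→d9:-→d10:-→d11:-→d12:-→d13:-→d14:-→d15:H2  best=H2

== LOOKUPS ==
["H0","no-route","H0","H0","H0","H0","H6","H7","H0","H2","H0","H0","H2"]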